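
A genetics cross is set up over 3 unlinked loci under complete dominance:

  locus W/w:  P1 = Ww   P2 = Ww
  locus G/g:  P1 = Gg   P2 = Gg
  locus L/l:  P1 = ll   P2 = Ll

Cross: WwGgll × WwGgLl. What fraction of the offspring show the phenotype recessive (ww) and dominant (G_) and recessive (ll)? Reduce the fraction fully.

WwGgll gametes: WGl×2, Wgl×2, wGl×2, wgl×2
WwGgLl gametes: WGL×1, WGl×1, WgL×1, Wgl×1, wGL×1, wGl×1, wgL×1, wgl×1
WwGgll×WwGgLl grid (8·8=64): WWGGLl=2 WWGGll=2 WWGgLl=4 WWGgll=4 WWggLl=2 WWggll=2 WwGGLl=4 WwGGll=4 WwGgLl=8 WwGgll=8 WwggLl=4 Wwggll=4 wwGGLl=2 wwGGll=2 wwGgLl=4 wwGgll=4 wwggLl=2 wwggll=2
ww G_ ll hits 6/64; gcd=2; 6÷2/64÷2 = 3/32

P(ww G_ ll) = 3/32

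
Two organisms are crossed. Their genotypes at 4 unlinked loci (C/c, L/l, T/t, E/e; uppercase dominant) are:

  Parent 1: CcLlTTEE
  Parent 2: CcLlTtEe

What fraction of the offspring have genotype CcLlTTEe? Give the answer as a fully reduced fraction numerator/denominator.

P(CcLlTTEe) = 1/16

CcLlTTEE gametes: CLTE×4, ClTE×4, cLTE×4, clTE×4
CcLlTtEe gametes: CLTE×1, CLTe×1, CLtE×1, CLte×1, ClTE×1, ClTe×1, CltE×1, Clte×1, cLTE×1, cLTe×1, cLtE×1, cLte×1, clTE×1, clTe×1, cltE×1, clte×1
CcLlTTEE×CcLlTtEe grid (16·16=256): CCLLTTEE=4 CCLLTTEe=4 CCLLTtEE=4 CCLLTtEe=4 CCLlTTEE=8 CCLlTTEe=8 CCLlTtEE=8 CCLlTtEe=8 CCllTTEE=4 CCllTTEe=4 CCllTtEE=4 CCllTtEe=4 CcLLTTEE=8 CcLLTTEe=8 CcLLTtEE=8 CcLLTtEe=8 CcLlTTEE=16 CcLlTTEe=16 CcLlTtEE=16 CcLlTtEe=16 CcllTTEE=8 CcllTTEe=8 CcllTtEE=8 CcllTtEe=8 ccLLTTEE=4 ccLLTTEe=4 ccLLTtEE=4 ccLLTtEe=4 ccLlTTEE=8 ccLlTTEe=8 ccLlTtEE=8 ccLlTtEe=8 ccllTTEE=4 ccllTTEe=4 ccllTtEE=4 ccllTtEe=4
CcLlTTEe hits 16/256; gcd=16; 16÷16/256÷16 = 1/16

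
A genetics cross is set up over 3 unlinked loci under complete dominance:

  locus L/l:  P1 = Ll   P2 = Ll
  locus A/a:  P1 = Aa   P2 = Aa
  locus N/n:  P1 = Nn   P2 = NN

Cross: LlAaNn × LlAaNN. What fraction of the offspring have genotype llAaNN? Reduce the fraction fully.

P(llAaNN) = 1/16

LlAaNn gametes: LAN×1, LAn×1, LaN×1, Lan×1, lAN×1, lAn×1, laN×1, lan×1
LlAaNN gametes: LAN×2, LaN×2, lAN×2, laN×2
LlAaNn×LlAaNN grid (8·8=64): LLAANN=2 LLAANn=2 LLAaNN=4 LLAaNn=4 LLaaNN=2 LLaaNn=2 LlAANN=4 LlAANn=4 LlAaNN=8 LlAaNn=8 LlaaNN=4 LlaaNn=4 llAANN=2 llAANn=2 llAaNN=4 llAaNn=4 llaaNN=2 llaaNn=2
llAaNN hits 4/64; gcd=4; 4÷4/64÷4 = 1/16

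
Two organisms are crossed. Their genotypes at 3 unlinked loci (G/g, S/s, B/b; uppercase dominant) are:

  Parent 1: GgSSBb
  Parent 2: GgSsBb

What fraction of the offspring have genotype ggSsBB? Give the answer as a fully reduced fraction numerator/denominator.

GgSSBb gametes: GSB×2, GSb×2, gSB×2, gSb×2
GgSsBb gametes: GSB×1, GSb×1, GsB×1, Gsb×1, gSB×1, gSb×1, gsB×1, gsb×1
GgSSBb×GgSsBb grid (8·8=64): GGSSBB=2 GGSSBb=4 GGSSbb=2 GGSsBB=2 GGSsBb=4 GGSsbb=2 GgSSBB=4 GgSSBb=8 GgSSbb=4 GgSsBB=4 GgSsBb=8 GgSsbb=4 ggSSBB=2 ggSSBb=4 ggSSbb=2 ggSsBB=2 ggSsBb=4 ggSsbb=2
ggSsBB hits 2/64; gcd=2; 2÷2/64÷2 = 1/32

P(ggSsBB) = 1/32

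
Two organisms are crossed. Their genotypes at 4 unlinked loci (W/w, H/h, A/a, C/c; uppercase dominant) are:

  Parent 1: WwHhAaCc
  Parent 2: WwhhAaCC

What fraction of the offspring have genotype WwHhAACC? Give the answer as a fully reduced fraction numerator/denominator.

WwHhAaCc gametes: WHAC×1, WHAc×1, WHaC×1, WHac×1, WhAC×1, WhAc×1, WhaC×1, Whac×1, wHAC×1, wHAc×1, wHaC×1, wHac×1, whAC×1, whAc×1, whaC×1, whac×1
WwhhAaCC gametes: WhAC×4, WhaC×4, whAC×4, whaC×4
WwHhAaCc×WwhhAaCC grid (16·16=256): WWHhAACC=4 WWHhAACc=4 WWHhAaCC=8 WWHhAaCc=8 WWHhaaCC=4 WWHhaaCc=4 WWhhAACC=4 WWhhAACc=4 WWhhAaCC=8 WWhhAaCc=8 WWhhaaCC=4 WWhhaaCc=4 WwHhAACC=8 WwHhAACc=8 WwHhAaCC=16 WwHhAaCc=16 WwHhaaCC=8 WwHhaaCc=8 WwhhAACC=8 WwhhAACc=8 WwhhAaCC=16 WwhhAaCc=16 WwhhaaCC=8 WwhhaaCc=8 wwHhAACC=4 wwHhAACc=4 wwHhAaCC=8 wwHhAaCc=8 wwHhaaCC=4 wwHhaaCc=4 wwhhAACC=4 wwhhAACc=4 wwhhAaCC=8 wwhhAaCc=8 wwhhaaCC=4 wwhhaaCc=4
WwHhAACC hits 8/256; gcd=8; 8÷8/256÷8 = 1/32

P(WwHhAACC) = 1/32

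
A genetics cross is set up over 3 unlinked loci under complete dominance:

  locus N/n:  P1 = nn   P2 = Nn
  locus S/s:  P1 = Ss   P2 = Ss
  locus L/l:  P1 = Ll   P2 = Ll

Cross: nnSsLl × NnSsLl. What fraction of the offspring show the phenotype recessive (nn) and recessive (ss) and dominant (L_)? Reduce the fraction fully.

P(nn ss L_) = 3/32

nnSsLl gametes: nSL×2, nSl×2, nsL×2, nsl×2
NnSsLl gametes: NSL×1, NSl×1, NsL×1, Nsl×1, nSL×1, nSl×1, nsL×1, nsl×1
nnSsLl×NnSsLl grid (8·8=64): NnSSLL=2 NnSSLl=4 NnSSll=2 NnSsLL=4 NnSsLl=8 NnSsll=4 NnssLL=2 NnssLl=4 Nnssll=2 nnSSLL=2 nnSSLl=4 nnSSll=2 nnSsLL=4 nnSsLl=8 nnSsll=4 nnssLL=2 nnssLl=4 nnssll=2
nn ss L_ hits 6/64; gcd=2; 6÷2/64÷2 = 3/32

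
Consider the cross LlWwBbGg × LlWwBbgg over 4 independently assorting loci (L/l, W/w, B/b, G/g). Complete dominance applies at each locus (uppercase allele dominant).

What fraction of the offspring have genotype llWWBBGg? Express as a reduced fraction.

P(llWWBBGg) = 1/128

LlWwBbGg gametes: LWBG×1, LWBg×1, LWbG×1, LWbg×1, LwBG×1, LwBg×1, LwbG×1, Lwbg×1, lWBG×1, lWBg×1, lWbG×1, lWbg×1, lwBG×1, lwBg×1, lwbG×1, lwbg×1
LlWwBbgg gametes: LWBg×2, LWbg×2, LwBg×2, Lwbg×2, lWBg×2, lWbg×2, lwBg×2, lwbg×2
LlWwBbGg×LlWwBbgg grid (16·16=256): LLWWBBGg=2 LLWWBBgg=2 LLWWBbGg=4 LLWWBbgg=4 LLWWbbGg=2 LLWWbbgg=2 LLWwBBGg=4 LLWwBBgg=4 LLWwBbGg=8 LLWwBbgg=8 LLWwbbGg=4 LLWwbbgg=4 LLwwBBGg=2 LLwwBBgg=2 LLwwBbGg=4 LLwwBbgg=4 LLwwbbGg=2 LLwwbbgg=2 LlWWBBGg=4 LlWWBBgg=4 LlWWBbGg=8 LlWWBbgg=8 LlWWbbGg=4 LlWWbbgg=4 LlWwBBGg=8 LlWwBBgg=8 LlWwBbGg=16 LlWwBbgg=16 LlWwbbGg=8 LlWwbbgg=8 LlwwBBGg=4 LlwwBBgg=4 LlwwBbGg=8 LlwwBbgg=8 LlwwbbGg=4 Llwwbbgg=4 llWWBBGg=2 llWWBBgg=2 llWWBbGg=4 llWWBbgg=4 llWWbbGg=2 llWWbbgg=2 llWwBBGg=4 llWwBBgg=4 llWwBbGg=8 llWwBbgg=8 llWwbbGg=4 llWwbbgg=4 llwwBBGg=2 llwwBBgg=2 llwwBbGg=4 llwwBbgg=4 llwwbbGg=2 llwwbbgg=2
llWWBBGg hits 2/256; gcd=2; 2÷2/256÷2 = 1/128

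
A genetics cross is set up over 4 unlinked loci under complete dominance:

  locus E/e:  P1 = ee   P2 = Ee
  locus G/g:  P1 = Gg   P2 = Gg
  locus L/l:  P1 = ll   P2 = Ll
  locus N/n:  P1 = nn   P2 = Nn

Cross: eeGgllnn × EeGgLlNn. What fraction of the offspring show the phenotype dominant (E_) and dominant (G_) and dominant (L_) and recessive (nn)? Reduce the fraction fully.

P(E_ G_ L_ nn) = 3/32

eeGgllnn gametes: eGln×8, egln×8
EeGgLlNn gametes: EGLN×1, EGLn×1, EGlN×1, EGln×1, EgLN×1, EgLn×1, EglN×1, Egln×1, eGLN×1, eGLn×1, eGlN×1, eGln×1, egLN×1, egLn×1, eglN×1, egln×1
eeGgllnn×EeGgLlNn grid (16·16=256): EeGGLlNn=8 EeGGLlnn=8 EeGGllNn=8 EeGGllnn=8 EeGgLlNn=16 EeGgLlnn=16 EeGgllNn=16 EeGgllnn=16 EeggLlNn=8 EeggLlnn=8 EeggllNn=8 Eeggllnn=8 eeGGLlNn=8 eeGGLlnn=8 eeGGllNn=8 eeGGllnn=8 eeGgLlNn=16 eeGgLlnn=16 eeGgllNn=16 eeGgllnn=16 eeggLlNn=8 eeggLlnn=8 eeggllNn=8 eeggllnn=8
E_ G_ L_ nn hits 24/256; gcd=8; 24÷8/256÷8 = 3/32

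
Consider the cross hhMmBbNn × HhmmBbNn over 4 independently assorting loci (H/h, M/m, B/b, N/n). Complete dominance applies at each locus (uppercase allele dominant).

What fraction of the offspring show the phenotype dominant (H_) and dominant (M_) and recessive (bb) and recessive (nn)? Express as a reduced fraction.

hhMmBbNn gametes: hMBN×2, hMBn×2, hMbN×2, hMbn×2, hmBN×2, hmBn×2, hmbN×2, hmbn×2
HhmmBbNn gametes: HmBN×2, HmBn×2, HmbN×2, Hmbn×2, hmBN×2, hmBn×2, hmbN×2, hmbn×2
hhMmBbNn×HhmmBbNn grid (16·16=256): HhMmBBNN=4 HhMmBBNn=8 HhMmBBnn=4 HhMmBbNN=8 HhMmBbNn=16 HhMmBbnn=8 HhMmbbNN=4 HhMmbbNn=8 HhMmbbnn=4 HhmmBBNN=4 HhmmBBNn=8 HhmmBBnn=4 HhmmBbNN=8 HhmmBbNn=16 HhmmBbnn=8 HhmmbbNN=4 HhmmbbNn=8 Hhmmbbnn=4 hhMmBBNN=4 hhMmBBNn=8 hhMmBBnn=4 hhMmBbNN=8 hhMmBbNn=16 hhMmBbnn=8 hhMmbbNN=4 hhMmbbNn=8 hhMmbbnn=4 hhmmBBNN=4 hhmmBBNn=8 hhmmBBnn=4 hhmmBbNN=8 hhmmBbNn=16 hhmmBbnn=8 hhmmbbNN=4 hhmmbbNn=8 hhmmbbnn=4
H_ M_ bb nn hits 4/256; gcd=4; 4÷4/256÷4 = 1/64

P(H_ M_ bb nn) = 1/64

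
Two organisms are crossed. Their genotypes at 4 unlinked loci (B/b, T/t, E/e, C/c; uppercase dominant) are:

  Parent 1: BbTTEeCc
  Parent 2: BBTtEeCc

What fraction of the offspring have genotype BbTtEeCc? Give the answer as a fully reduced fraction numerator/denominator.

P(BbTtEeCc) = 1/16

BbTTEeCc gametes: BTEC×2, BTEc×2, BTeC×2, BTec×2, bTEC×2, bTEc×2, bTeC×2, bTec×2
BBTtEeCc gametes: BTEC×2, BTEc×2, BTeC×2, BTec×2, BtEC×2, BtEc×2, BteC×2, Btec×2
BbTTEeCc×BBTtEeCc grid (16·16=256): BBTTEECC=4 BBTTEECc=8 BBTTEEcc=4 BBTTEeCC=8 BBTTEeCc=16 BBTTEecc=8 BBTTeeCC=4 BBTTeeCc=8 BBTTeecc=4 BBTtEECC=4 BBTtEECc=8 BBTtEEcc=4 BBTtEeCC=8 BBTtEeCc=16 BBTtEecc=8 BBTteeCC=4 BBTteeCc=8 BBTteecc=4 BbTTEECC=4 BbTTEECc=8 BbTTEEcc=4 BbTTEeCC=8 BbTTEeCc=16 BbTTEecc=8 BbTTeeCC=4 BbTTeeCc=8 BbTTeecc=4 BbTtEECC=4 BbTtEECc=8 BbTtEEcc=4 BbTtEeCC=8 BbTtEeCc=16 BbTtEecc=8 BbTteeCC=4 BbTteeCc=8 BbTteecc=4
BbTtEeCc hits 16/256; gcd=16; 16÷16/256÷16 = 1/16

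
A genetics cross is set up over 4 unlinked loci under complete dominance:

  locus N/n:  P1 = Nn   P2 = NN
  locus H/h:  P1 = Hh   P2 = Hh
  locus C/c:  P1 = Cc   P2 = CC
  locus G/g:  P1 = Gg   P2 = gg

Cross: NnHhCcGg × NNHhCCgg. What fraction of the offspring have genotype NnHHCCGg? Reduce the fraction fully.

NnHhCcGg gametes: NHCG×1, NHCg×1, NHcG×1, NHcg×1, NhCG×1, NhCg×1, NhcG×1, Nhcg×1, nHCG×1, nHCg×1, nHcG×1, nHcg×1, nhCG×1, nhCg×1, nhcG×1, nhcg×1
NNHhCCgg gametes: NHCg×8, NhCg×8
NnHhCcGg×NNHhCCgg grid (16·16=256): NNHHCCGg=8 NNHHCCgg=8 NNHHCcGg=8 NNHHCcgg=8 NNHhCCGg=16 NNHhCCgg=16 NNHhCcGg=16 NNHhCcgg=16 NNhhCCGg=8 NNhhCCgg=8 NNhhCcGg=8 NNhhCcgg=8 NnHHCCGg=8 NnHHCCgg=8 NnHHCcGg=8 NnHHCcgg=8 NnHhCCGg=16 NnHhCCgg=16 NnHhCcGg=16 NnHhCcgg=16 NnhhCCGg=8 NnhhCCgg=8 NnhhCcGg=8 NnhhCcgg=8
NnHHCCGg hits 8/256; gcd=8; 8÷8/256÷8 = 1/32

P(NnHHCCGg) = 1/32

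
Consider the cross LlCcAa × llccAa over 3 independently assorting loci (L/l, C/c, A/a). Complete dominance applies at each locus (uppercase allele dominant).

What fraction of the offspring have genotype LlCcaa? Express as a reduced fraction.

LlCcAa gametes: LCA×1, LCa×1, LcA×1, Lca×1, lCA×1, lCa×1, lcA×1, lca×1
llccAa gametes: lcA×4, lca×4
LlCcAa×llccAa grid (8·8=64): LlCcAA=4 LlCcAa=8 LlCcaa=4 LlccAA=4 LlccAa=8 Llccaa=4 llCcAA=4 llCcAa=8 llCcaa=4 llccAA=4 llccAa=8 llccaa=4
LlCcaa hits 4/64; gcd=4; 4÷4/64÷4 = 1/16

P(LlCcaa) = 1/16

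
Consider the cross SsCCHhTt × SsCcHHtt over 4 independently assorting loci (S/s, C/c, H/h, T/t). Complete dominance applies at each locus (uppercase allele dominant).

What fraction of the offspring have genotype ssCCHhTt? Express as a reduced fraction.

P(ssCCHhTt) = 1/32

SsCCHhTt gametes: SCHT×2, SCHt×2, SChT×2, SCht×2, sCHT×2, sCHt×2, sChT×2, sCht×2
SsCcHHtt gametes: SCHt×4, ScHt×4, sCHt×4, scHt×4
SsCCHhTt×SsCcHHtt grid (16·16=256): SSCCHHTt=8 SSCCHHtt=8 SSCCHhTt=8 SSCCHhtt=8 SSCcHHTt=8 SSCcHHtt=8 SSCcHhTt=8 SSCcHhtt=8 SsCCHHTt=16 SsCCHHtt=16 SsCCHhTt=16 SsCCHhtt=16 SsCcHHTt=16 SsCcHHtt=16 SsCcHhTt=16 SsCcHhtt=16 ssCCHHTt=8 ssCCHHtt=8 ssCCHhTt=8 ssCCHhtt=8 ssCcHHTt=8 ssCcHHtt=8 ssCcHhTt=8 ssCcHhtt=8
ssCCHhTt hits 8/256; gcd=8; 8÷8/256÷8 = 1/32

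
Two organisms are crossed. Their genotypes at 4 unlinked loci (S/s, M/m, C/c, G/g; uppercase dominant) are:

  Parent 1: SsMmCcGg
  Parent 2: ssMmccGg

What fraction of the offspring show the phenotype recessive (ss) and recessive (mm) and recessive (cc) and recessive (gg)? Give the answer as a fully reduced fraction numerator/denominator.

P(ss mm cc gg) = 1/64

SsMmCcGg gametes: SMCG×1, SMCg×1, SMcG×1, SMcg×1, SmCG×1, SmCg×1, SmcG×1, Smcg×1, sMCG×1, sMCg×1, sMcG×1, sMcg×1, smCG×1, smCg×1, smcG×1, smcg×1
ssMmccGg gametes: sMcG×4, sMcg×4, smcG×4, smcg×4
SsMmCcGg×ssMmccGg grid (16·16=256): SsMMCcGG=4 SsMMCcGg=8 SsMMCcgg=4 SsMMccGG=4 SsMMccGg=8 SsMMccgg=4 SsMmCcGG=8 SsMmCcGg=16 SsMmCcgg=8 SsMmccGG=8 SsMmccGg=16 SsMmccgg=8 SsmmCcGG=4 SsmmCcGg=8 SsmmCcgg=4 SsmmccGG=4 SsmmccGg=8 Ssmmccgg=4 ssMMCcGG=4 ssMMCcGg=8 ssMMCcgg=4 ssMMccGG=4 ssMMccGg=8 ssMMccgg=4 ssMmCcGG=8 ssMmCcGg=16 ssMmCcgg=8 ssMmccGG=8 ssMmccGg=16 ssMmccgg=8 ssmmCcGG=4 ssmmCcGg=8 ssmmCcgg=4 ssmmccGG=4 ssmmccGg=8 ssmmccgg=4
ss mm cc gg hits 4/256; gcd=4; 4÷4/256÷4 = 1/64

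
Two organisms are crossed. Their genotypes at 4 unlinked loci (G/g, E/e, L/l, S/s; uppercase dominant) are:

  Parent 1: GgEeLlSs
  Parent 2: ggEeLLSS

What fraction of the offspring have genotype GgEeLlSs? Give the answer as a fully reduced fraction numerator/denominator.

P(GgEeLlSs) = 1/16

GgEeLlSs gametes: GELS×1, GELs×1, GElS×1, GEls×1, GeLS×1, GeLs×1, GelS×1, Gels×1, gELS×1, gELs×1, gElS×1, gEls×1, geLS×1, geLs×1, gelS×1, gels×1
ggEeLLSS gametes: gELS×8, geLS×8
GgEeLlSs×ggEeLLSS grid (16·16=256): GgEELLSS=8 GgEELLSs=8 GgEELlSS=8 GgEELlSs=8 GgEeLLSS=16 GgEeLLSs=16 GgEeLlSS=16 GgEeLlSs=16 GgeeLLSS=8 GgeeLLSs=8 GgeeLlSS=8 GgeeLlSs=8 ggEELLSS=8 ggEELLSs=8 ggEELlSS=8 ggEELlSs=8 ggEeLLSS=16 ggEeLLSs=16 ggEeLlSS=16 ggEeLlSs=16 ggeeLLSS=8 ggeeLLSs=8 ggeeLlSS=8 ggeeLlSs=8
GgEeLlSs hits 16/256; gcd=16; 16÷16/256÷16 = 1/16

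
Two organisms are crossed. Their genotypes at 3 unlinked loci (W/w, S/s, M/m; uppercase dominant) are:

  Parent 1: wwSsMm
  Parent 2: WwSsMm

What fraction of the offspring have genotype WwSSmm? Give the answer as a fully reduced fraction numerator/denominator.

wwSsMm gametes: wSM×2, wSm×2, wsM×2, wsm×2
WwSsMm gametes: WSM×1, WSm×1, WsM×1, Wsm×1, wSM×1, wSm×1, wsM×1, wsm×1
wwSsMm×WwSsMm grid (8·8=64): WwSSMM=2 WwSSMm=4 WwSSmm=2 WwSsMM=4 WwSsMm=8 WwSsmm=4 WwssMM=2 WwssMm=4 Wwssmm=2 wwSSMM=2 wwSSMm=4 wwSSmm=2 wwSsMM=4 wwSsMm=8 wwSsmm=4 wwssMM=2 wwssMm=4 wwssmm=2
WwSSmm hits 2/64; gcd=2; 2÷2/64÷2 = 1/32

P(WwSSmm) = 1/32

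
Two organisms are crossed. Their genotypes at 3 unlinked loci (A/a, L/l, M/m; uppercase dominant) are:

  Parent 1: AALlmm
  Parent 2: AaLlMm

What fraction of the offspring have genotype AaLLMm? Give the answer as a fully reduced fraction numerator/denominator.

AALlmm gametes: ALm×4, Alm×4
AaLlMm gametes: ALM×1, ALm×1, AlM×1, Alm×1, aLM×1, aLm×1, alM×1, alm×1
AALlmm×AaLlMm grid (8·8=64): AALLMm=4 AALLmm=4 AALlMm=8 AALlmm=8 AAllMm=4 AAllmm=4 AaLLMm=4 AaLLmm=4 AaLlMm=8 AaLlmm=8 AallMm=4 Aallmm=4
AaLLMm hits 4/64; gcd=4; 4÷4/64÷4 = 1/16

P(AaLLMm) = 1/16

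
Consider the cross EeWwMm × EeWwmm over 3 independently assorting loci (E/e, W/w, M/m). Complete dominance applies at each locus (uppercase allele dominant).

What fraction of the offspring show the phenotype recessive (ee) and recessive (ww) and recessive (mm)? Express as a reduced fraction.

P(ee ww mm) = 1/32

EeWwMm gametes: EWM×1, EWm×1, EwM×1, Ewm×1, eWM×1, eWm×1, ewM×1, ewm×1
EeWwmm gametes: EWm×2, Ewm×2, eWm×2, ewm×2
EeWwMm×EeWwmm grid (8·8=64): EEWWMm=2 EEWWmm=2 EEWwMm=4 EEWwmm=4 EEwwMm=2 EEwwmm=2 EeWWMm=4 EeWWmm=4 EeWwMm=8 EeWwmm=8 EewwMm=4 Eewwmm=4 eeWWMm=2 eeWWmm=2 eeWwMm=4 eeWwmm=4 eewwMm=2 eewwmm=2
ee ww mm hits 2/64; gcd=2; 2÷2/64÷2 = 1/32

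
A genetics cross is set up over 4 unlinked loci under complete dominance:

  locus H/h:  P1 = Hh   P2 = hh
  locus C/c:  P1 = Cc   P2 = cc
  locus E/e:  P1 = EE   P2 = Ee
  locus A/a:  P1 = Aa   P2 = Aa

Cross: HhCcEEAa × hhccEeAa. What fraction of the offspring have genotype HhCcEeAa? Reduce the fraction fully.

HhCcEEAa gametes: HCEA×2, HCEa×2, HcEA×2, HcEa×2, hCEA×2, hCEa×2, hcEA×2, hcEa×2
hhccEeAa gametes: hcEA×4, hcEa×4, hceA×4, hcea×4
HhCcEEAa×hhccEeAa grid (16·16=256): HhCcEEAA=8 HhCcEEAa=16 HhCcEEaa=8 HhCcEeAA=8 HhCcEeAa=16 HhCcEeaa=8 HhccEEAA=8 HhccEEAa=16 HhccEEaa=8 HhccEeAA=8 HhccEeAa=16 HhccEeaa=8 hhCcEEAA=8 hhCcEEAa=16 hhCcEEaa=8 hhCcEeAA=8 hhCcEeAa=16 hhCcEeaa=8 hhccEEAA=8 hhccEEAa=16 hhccEEaa=8 hhccEeAA=8 hhccEeAa=16 hhccEeaa=8
HhCcEeAa hits 16/256; gcd=16; 16÷16/256÷16 = 1/16

P(HhCcEeAa) = 1/16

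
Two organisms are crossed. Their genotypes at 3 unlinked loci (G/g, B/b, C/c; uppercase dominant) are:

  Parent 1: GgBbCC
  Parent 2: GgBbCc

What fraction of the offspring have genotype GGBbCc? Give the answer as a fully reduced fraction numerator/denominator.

P(GGBbCc) = 1/16

GgBbCC gametes: GBC×2, GbC×2, gBC×2, gbC×2
GgBbCc gametes: GBC×1, GBc×1, GbC×1, Gbc×1, gBC×1, gBc×1, gbC×1, gbc×1
GgBbCC×GgBbCc grid (8·8=64): GGBBCC=2 GGBBCc=2 GGBbCC=4 GGBbCc=4 GGbbCC=2 GGbbCc=2 GgBBCC=4 GgBBCc=4 GgBbCC=8 GgBbCc=8 GgbbCC=4 GgbbCc=4 ggBBCC=2 ggBBCc=2 ggBbCC=4 ggBbCc=4 ggbbCC=2 ggbbCc=2
GGBbCc hits 4/64; gcd=4; 4÷4/64÷4 = 1/16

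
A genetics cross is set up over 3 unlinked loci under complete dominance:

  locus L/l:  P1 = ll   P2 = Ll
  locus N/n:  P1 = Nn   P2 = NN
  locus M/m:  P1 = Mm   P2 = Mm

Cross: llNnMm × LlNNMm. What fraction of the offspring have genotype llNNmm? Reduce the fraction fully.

llNnMm gametes: lNM×2, lNm×2, lnM×2, lnm×2
LlNNMm gametes: LNM×2, LNm×2, lNM×2, lNm×2
llNnMm×LlNNMm grid (8·8=64): LlNNMM=4 LlNNMm=8 LlNNmm=4 LlNnMM=4 LlNnMm=8 LlNnmm=4 llNNMM=4 llNNMm=8 llNNmm=4 llNnMM=4 llNnMm=8 llNnmm=4
llNNmm hits 4/64; gcd=4; 4÷4/64÷4 = 1/16

P(llNNmm) = 1/16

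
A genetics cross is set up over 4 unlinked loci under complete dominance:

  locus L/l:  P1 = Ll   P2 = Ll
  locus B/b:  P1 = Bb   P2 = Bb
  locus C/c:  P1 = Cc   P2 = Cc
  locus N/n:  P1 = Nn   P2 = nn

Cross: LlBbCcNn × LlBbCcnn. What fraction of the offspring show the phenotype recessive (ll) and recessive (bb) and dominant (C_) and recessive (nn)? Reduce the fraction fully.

P(ll bb C_ nn) = 3/128

LlBbCcNn gametes: LBCN×1, LBCn×1, LBcN×1, LBcn×1, LbCN×1, LbCn×1, LbcN×1, Lbcn×1, lBCN×1, lBCn×1, lBcN×1, lBcn×1, lbCN×1, lbCn×1, lbcN×1, lbcn×1
LlBbCcnn gametes: LBCn×2, LBcn×2, LbCn×2, Lbcn×2, lBCn×2, lBcn×2, lbCn×2, lbcn×2
LlBbCcNn×LlBbCcnn grid (16·16=256): LLBBCCNn=2 LLBBCCnn=2 LLBBCcNn=4 LLBBCcnn=4 LLBBccNn=2 LLBBccnn=2 LLBbCCNn=4 LLBbCCnn=4 LLBbCcNn=8 LLBbCcnn=8 LLBbccNn=4 LLBbccnn=4 LLbbCCNn=2 LLbbCCnn=2 LLbbCcNn=4 LLbbCcnn=4 LLbbccNn=2 LLbbccnn=2 LlBBCCNn=4 LlBBCCnn=4 LlBBCcNn=8 LlBBCcnn=8 LlBBccNn=4 LlBBccnn=4 LlBbCCNn=8 LlBbCCnn=8 LlBbCcNn=16 LlBbCcnn=16 LlBbccNn=8 LlBbccnn=8 LlbbCCNn=4 LlbbCCnn=4 LlbbCcNn=8 LlbbCcnn=8 LlbbccNn=4 Llbbccnn=4 llBBCCNn=2 llBBCCnn=2 llBBCcNn=4 llBBCcnn=4 llBBccNn=2 llBBccnn=2 llBbCCNn=4 llBbCCnn=4 llBbCcNn=8 llBbCcnn=8 llBbccNn=4 llBbccnn=4 llbbCCNn=2 llbbCCnn=2 llbbCcNn=4 llbbCcnn=4 llbbccNn=2 llbbccnn=2
ll bb C_ nn hits 6/256; gcd=2; 6÷2/256÷2 = 3/128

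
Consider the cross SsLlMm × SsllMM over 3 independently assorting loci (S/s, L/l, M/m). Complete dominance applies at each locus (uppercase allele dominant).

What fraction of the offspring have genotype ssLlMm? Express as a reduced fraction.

P(ssLlMm) = 1/16

SsLlMm gametes: SLM×1, SLm×1, SlM×1, Slm×1, sLM×1, sLm×1, slM×1, slm×1
SsllMM gametes: SlM×4, slM×4
SsLlMm×SsllMM grid (8·8=64): SSLlMM=4 SSLlMm=4 SSllMM=4 SSllMm=4 SsLlMM=8 SsLlMm=8 SsllMM=8 SsllMm=8 ssLlMM=4 ssLlMm=4 ssllMM=4 ssllMm=4
ssLlMm hits 4/64; gcd=4; 4÷4/64÷4 = 1/16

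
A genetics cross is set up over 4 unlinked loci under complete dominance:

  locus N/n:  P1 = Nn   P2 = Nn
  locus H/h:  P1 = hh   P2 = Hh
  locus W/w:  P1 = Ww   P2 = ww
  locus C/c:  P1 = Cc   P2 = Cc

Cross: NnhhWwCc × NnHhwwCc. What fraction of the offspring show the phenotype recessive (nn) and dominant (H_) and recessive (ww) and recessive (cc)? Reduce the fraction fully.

P(nn H_ ww cc) = 1/64

NnhhWwCc gametes: NhWC×2, NhWc×2, NhwC×2, Nhwc×2, nhWC×2, nhWc×2, nhwC×2, nhwc×2
NnHhwwCc gametes: NHwC×2, NHwc×2, NhwC×2, Nhwc×2, nHwC×2, nHwc×2, nhwC×2, nhwc×2
NnhhWwCc×NnHhwwCc grid (16·16=256): NNHhWwCC=4 NNHhWwCc=8 NNHhWwcc=4 NNHhwwCC=4 NNHhwwCc=8 NNHhwwcc=4 NNhhWwCC=4 NNhhWwCc=8 NNhhWwcc=4 NNhhwwCC=4 NNhhwwCc=8 NNhhwwcc=4 NnHhWwCC=8 NnHhWwCc=16 NnHhWwcc=8 NnHhwwCC=8 NnHhwwCc=16 NnHhwwcc=8 NnhhWwCC=8 NnhhWwCc=16 NnhhWwcc=8 NnhhwwCC=8 NnhhwwCc=16 Nnhhwwcc=8 nnHhWwCC=4 nnHhWwCc=8 nnHhWwcc=4 nnHhwwCC=4 nnHhwwCc=8 nnHhwwcc=4 nnhhWwCC=4 nnhhWwCc=8 nnhhWwcc=4 nnhhwwCC=4 nnhhwwCc=8 nnhhwwcc=4
nn H_ ww cc hits 4/256; gcd=4; 4÷4/256÷4 = 1/64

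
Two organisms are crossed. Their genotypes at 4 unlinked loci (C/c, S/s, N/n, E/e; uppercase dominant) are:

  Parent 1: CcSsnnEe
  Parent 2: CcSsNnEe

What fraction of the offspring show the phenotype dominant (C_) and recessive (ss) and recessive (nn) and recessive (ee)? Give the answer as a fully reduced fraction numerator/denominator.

P(C_ ss nn ee) = 3/128

CcSsnnEe gametes: CSnE×2, CSne×2, CsnE×2, Csne×2, cSnE×2, cSne×2, csnE×2, csne×2
CcSsNnEe gametes: CSNE×1, CSNe×1, CSnE×1, CSne×1, CsNE×1, CsNe×1, CsnE×1, Csne×1, cSNE×1, cSNe×1, cSnE×1, cSne×1, csNE×1, csNe×1, csnE×1, csne×1
CcSsnnEe×CcSsNnEe grid (16·16=256): CCSSNnEE=2 CCSSNnEe=4 CCSSNnee=2 CCSSnnEE=2 CCSSnnEe=4 CCSSnnee=2 CCSsNnEE=4 CCSsNnEe=8 CCSsNnee=4 CCSsnnEE=4 CCSsnnEe=8 CCSsnnee=4 CCssNnEE=2 CCssNnEe=4 CCssNnee=2 CCssnnEE=2 CCssnnEe=4 CCssnnee=2 CcSSNnEE=4 CcSSNnEe=8 CcSSNnee=4 CcSSnnEE=4 CcSSnnEe=8 CcSSnnee=4 CcSsNnEE=8 CcSsNnEe=16 CcSsNnee=8 CcSsnnEE=8 CcSsnnEe=16 CcSsnnee=8 CcssNnEE=4 CcssNnEe=8 CcssNnee=4 CcssnnEE=4 CcssnnEe=8 Ccssnnee=4 ccSSNnEE=2 ccSSNnEe=4 ccSSNnee=2 ccSSnnEE=2 ccSSnnEe=4 ccSSnnee=2 ccSsNnEE=4 ccSsNnEe=8 ccSsNnee=4 ccSsnnEE=4 ccSsnnEe=8 ccSsnnee=4 ccssNnEE=2 ccssNnEe=4 ccssNnee=2 ccssnnEE=2 ccssnnEe=4 ccssnnee=2
C_ ss nn ee hits 6/256; gcd=2; 6÷2/256÷2 = 3/128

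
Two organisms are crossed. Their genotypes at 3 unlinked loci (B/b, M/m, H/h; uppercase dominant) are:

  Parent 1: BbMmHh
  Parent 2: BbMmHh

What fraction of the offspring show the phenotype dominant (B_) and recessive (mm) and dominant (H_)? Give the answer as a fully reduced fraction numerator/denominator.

BbMmHh gametes: BMH×1, BMh×1, BmH×1, Bmh×1, bMH×1, bMh×1, bmH×1, bmh×1
BbMmHh gametes: BMH×1, BMh×1, BmH×1, Bmh×1, bMH×1, bMh×1, bmH×1, bmh×1
BbMmHh×BbMmHh grid (8·8=64): BBMMHH=1 BBMMHh=2 BBMMhh=1 BBMmHH=2 BBMmHh=4 BBMmhh=2 BBmmHH=1 BBmmHh=2 BBmmhh=1 BbMMHH=2 BbMMHh=4 BbMMhh=2 BbMmHH=4 BbMmHh=8 BbMmhh=4 BbmmHH=2 BbmmHh=4 Bbmmhh=2 bbMMHH=1 bbMMHh=2 bbMMhh=1 bbMmHH=2 bbMmHh=4 bbMmhh=2 bbmmHH=1 bbmmHh=2 bbmmhh=1
B_ mm H_ hits 9/64; gcd=1; 9÷1/64÷1 = 9/64

P(B_ mm H_) = 9/64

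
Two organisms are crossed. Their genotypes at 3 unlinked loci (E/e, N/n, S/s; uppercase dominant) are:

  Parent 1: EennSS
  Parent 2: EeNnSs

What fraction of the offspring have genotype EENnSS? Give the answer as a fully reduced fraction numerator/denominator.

EennSS gametes: EnS×4, enS×4
EeNnSs gametes: ENS×1, ENs×1, EnS×1, Ens×1, eNS×1, eNs×1, enS×1, ens×1
EennSS×EeNnSs grid (8·8=64): EENnSS=4 EENnSs=4 EEnnSS=4 EEnnSs=4 EeNnSS=8 EeNnSs=8 EennSS=8 EennSs=8 eeNnSS=4 eeNnSs=4 eennSS=4 eennSs=4
EENnSS hits 4/64; gcd=4; 4÷4/64÷4 = 1/16

P(EENnSS) = 1/16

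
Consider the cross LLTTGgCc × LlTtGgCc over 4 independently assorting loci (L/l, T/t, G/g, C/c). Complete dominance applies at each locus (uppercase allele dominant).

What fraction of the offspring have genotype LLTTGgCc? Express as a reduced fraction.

P(LLTTGgCc) = 1/16

LLTTGgCc gametes: LTGC×4, LTGc×4, LTgC×4, LTgc×4
LlTtGgCc gametes: LTGC×1, LTGc×1, LTgC×1, LTgc×1, LtGC×1, LtGc×1, LtgC×1, Ltgc×1, lTGC×1, lTGc×1, lTgC×1, lTgc×1, ltGC×1, ltGc×1, ltgC×1, ltgc×1
LLTTGgCc×LlTtGgCc grid (16·16=256): LLTTGGCC=4 LLTTGGCc=8 LLTTGGcc=4 LLTTGgCC=8 LLTTGgCc=16 LLTTGgcc=8 LLTTggCC=4 LLTTggCc=8 LLTTggcc=4 LLTtGGCC=4 LLTtGGCc=8 LLTtGGcc=4 LLTtGgCC=8 LLTtGgCc=16 LLTtGgcc=8 LLTtggCC=4 LLTtggCc=8 LLTtggcc=4 LlTTGGCC=4 LlTTGGCc=8 LlTTGGcc=4 LlTTGgCC=8 LlTTGgCc=16 LlTTGgcc=8 LlTTggCC=4 LlTTggCc=8 LlTTggcc=4 LlTtGGCC=4 LlTtGGCc=8 LlTtGGcc=4 LlTtGgCC=8 LlTtGgCc=16 LlTtGgcc=8 LlTtggCC=4 LlTtggCc=8 LlTtggcc=4
LLTTGgCc hits 16/256; gcd=16; 16÷16/256÷16 = 1/16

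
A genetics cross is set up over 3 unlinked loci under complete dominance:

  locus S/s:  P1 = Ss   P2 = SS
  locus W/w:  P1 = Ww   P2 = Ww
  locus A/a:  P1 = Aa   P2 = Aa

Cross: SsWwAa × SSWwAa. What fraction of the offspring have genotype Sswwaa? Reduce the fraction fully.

SsWwAa gametes: SWA×1, SWa×1, SwA×1, Swa×1, sWA×1, sWa×1, swA×1, swa×1
SSWwAa gametes: SWA×2, SWa×2, SwA×2, Swa×2
SsWwAa×SSWwAa grid (8·8=64): SSWWAA=2 SSWWAa=4 SSWWaa=2 SSWwAA=4 SSWwAa=8 SSWwaa=4 SSwwAA=2 SSwwAa=4 SSwwaa=2 SsWWAA=2 SsWWAa=4 SsWWaa=2 SsWwAA=4 SsWwAa=8 SsWwaa=4 SswwAA=2 SswwAa=4 Sswwaa=2
Sswwaa hits 2/64; gcd=2; 2÷2/64÷2 = 1/32

P(Sswwaa) = 1/32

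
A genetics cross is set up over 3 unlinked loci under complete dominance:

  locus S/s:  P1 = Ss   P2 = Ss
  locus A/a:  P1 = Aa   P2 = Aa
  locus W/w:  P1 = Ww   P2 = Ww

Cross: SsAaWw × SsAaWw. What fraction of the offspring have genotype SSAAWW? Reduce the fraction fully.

P(SSAAWW) = 1/64

SsAaWw gametes: SAW×1, SAw×1, SaW×1, Saw×1, sAW×1, sAw×1, saW×1, saw×1
SsAaWw gametes: SAW×1, SAw×1, SaW×1, Saw×1, sAW×1, sAw×1, saW×1, saw×1
SsAaWw×SsAaWw grid (8·8=64): SSAAWW=1 SSAAWw=2 SSAAww=1 SSAaWW=2 SSAaWw=4 SSAaww=2 SSaaWW=1 SSaaWw=2 SSaaww=1 SsAAWW=2 SsAAWw=4 SsAAww=2 SsAaWW=4 SsAaWw=8 SsAaww=4 SsaaWW=2 SsaaWw=4 Ssaaww=2 ssAAWW=1 ssAAWw=2 ssAAww=1 ssAaWW=2 ssAaWw=4 ssAaww=2 ssaaWW=1 ssaaWw=2 ssaaww=1
SSAAWW hits 1/64; gcd=1; 1÷1/64÷1 = 1/64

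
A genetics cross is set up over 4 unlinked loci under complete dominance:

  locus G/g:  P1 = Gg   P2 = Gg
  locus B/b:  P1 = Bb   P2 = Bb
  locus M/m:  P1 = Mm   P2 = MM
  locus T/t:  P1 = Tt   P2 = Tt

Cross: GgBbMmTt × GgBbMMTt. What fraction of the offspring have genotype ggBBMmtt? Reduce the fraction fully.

P(ggBBMmtt) = 1/128

GgBbMmTt gametes: GBMT×1, GBMt×1, GBmT×1, GBmt×1, GbMT×1, GbMt×1, GbmT×1, Gbmt×1, gBMT×1, gBMt×1, gBmT×1, gBmt×1, gbMT×1, gbMt×1, gbmT×1, gbmt×1
GgBbMMTt gametes: GBMT×2, GBMt×2, GbMT×2, GbMt×2, gBMT×2, gBMt×2, gbMT×2, gbMt×2
GgBbMmTt×GgBbMMTt grid (16·16=256): GGBBMMTT=2 GGBBMMTt=4 GGBBMMtt=2 GGBBMmTT=2 GGBBMmTt=4 GGBBMmtt=2 GGBbMMTT=4 GGBbMMTt=8 GGBbMMtt=4 GGBbMmTT=4 GGBbMmTt=8 GGBbMmtt=4 GGbbMMTT=2 GGbbMMTt=4 GGbbMMtt=2 GGbbMmTT=2 GGbbMmTt=4 GGbbMmtt=2 GgBBMMTT=4 GgBBMMTt=8 GgBBMMtt=4 GgBBMmTT=4 GgBBMmTt=8 GgBBMmtt=4 GgBbMMTT=8 GgBbMMTt=16 GgBbMMtt=8 GgBbMmTT=8 GgBbMmTt=16 GgBbMmtt=8 GgbbMMTT=4 GgbbMMTt=8 GgbbMMtt=4 GgbbMmTT=4 GgbbMmTt=8 GgbbMmtt=4 ggBBMMTT=2 ggBBMMTt=4 ggBBMMtt=2 ggBBMmTT=2 ggBBMmTt=4 ggBBMmtt=2 ggBbMMTT=4 ggBbMMTt=8 ggBbMMtt=4 ggBbMmTT=4 ggBbMmTt=8 ggBbMmtt=4 ggbbMMTT=2 ggbbMMTt=4 ggbbMMtt=2 ggbbMmTT=2 ggbbMmTt=4 ggbbMmtt=2
ggBBMmtt hits 2/256; gcd=2; 2÷2/256÷2 = 1/128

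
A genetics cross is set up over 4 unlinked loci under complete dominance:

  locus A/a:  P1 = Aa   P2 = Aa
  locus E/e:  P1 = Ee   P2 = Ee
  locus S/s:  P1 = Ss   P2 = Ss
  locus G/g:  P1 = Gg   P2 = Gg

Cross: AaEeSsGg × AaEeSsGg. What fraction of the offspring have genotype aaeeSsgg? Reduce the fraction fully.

P(aaeeSsgg) = 1/128

AaEeSsGg gametes: AESG×1, AESg×1, AEsG×1, AEsg×1, AeSG×1, AeSg×1, AesG×1, Aesg×1, aESG×1, aESg×1, aEsG×1, aEsg×1, aeSG×1, aeSg×1, aesG×1, aesg×1
AaEeSsGg gametes: AESG×1, AESg×1, AEsG×1, AEsg×1, AeSG×1, AeSg×1, AesG×1, Aesg×1, aESG×1, aESg×1, aEsG×1, aEsg×1, aeSG×1, aeSg×1, aesG×1, aesg×1
AaEeSsGg×AaEeSsGg grid (16·16=256): AAEESSGG=1 AAEESSGg=2 AAEESSgg=1 AAEESsGG=2 AAEESsGg=4 AAEESsgg=2 AAEEssGG=1 AAEEssGg=2 AAEEssgg=1 AAEeSSGG=2 AAEeSSGg=4 AAEeSSgg=2 AAEeSsGG=4 AAEeSsGg=8 AAEeSsgg=4 AAEessGG=2 AAEessGg=4 AAEessgg=2 AAeeSSGG=1 AAeeSSGg=2 AAeeSSgg=1 AAeeSsGG=2 AAeeSsGg=4 AAeeSsgg=2 AAeessGG=1 AAeessGg=2 AAeessgg=1 AaEESSGG=2 AaEESSGg=4 AaEESSgg=2 AaEESsGG=4 AaEESsGg=8 AaEESsgg=4 AaEEssGG=2 AaEEssGg=4 AaEEssgg=2 AaEeSSGG=4 AaEeSSGg=8 AaEeSSgg=4 AaEeSsGG=8 AaEeSsGg=16 AaEeSsgg=8 AaEessGG=4 AaEessGg=8 AaEessgg=4 AaeeSSGG=2 AaeeSSGg=4 AaeeSSgg=2 AaeeSsGG=4 AaeeSsGg=8 AaeeSsgg=4 AaeessGG=2 AaeessGg=4 Aaeessgg=2 aaEESSGG=1 aaEESSGg=2 aaEESSgg=1 aaEESsGG=2 aaEESsGg=4 aaEESsgg=2 aaEEssGG=1 aaEEssGg=2 aaEEssgg=1 aaEeSSGG=2 aaEeSSGg=4 aaEeSSgg=2 aaEeSsGG=4 aaEeSsGg=8 aaEeSsgg=4 aaEessGG=2 aaEessGg=4 aaEessgg=2 aaeeSSGG=1 aaeeSSGg=2 aaeeSSgg=1 aaeeSsGG=2 aaeeSsGg=4 aaeeSsgg=2 aaeessGG=1 aaeessGg=2 aaeessgg=1
aaeeSsgg hits 2/256; gcd=2; 2÷2/256÷2 = 1/128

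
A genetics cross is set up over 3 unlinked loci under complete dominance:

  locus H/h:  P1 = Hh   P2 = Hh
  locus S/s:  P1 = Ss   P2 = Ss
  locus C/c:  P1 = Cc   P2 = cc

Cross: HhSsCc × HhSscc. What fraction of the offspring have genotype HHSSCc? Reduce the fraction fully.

P(HHSSCc) = 1/32

HhSsCc gametes: HSC×1, HSc×1, HsC×1, Hsc×1, hSC×1, hSc×1, hsC×1, hsc×1
HhSscc gametes: HSc×2, Hsc×2, hSc×2, hsc×2
HhSsCc×HhSscc grid (8·8=64): HHSSCc=2 HHSScc=2 HHSsCc=4 HHSscc=4 HHssCc=2 HHsscc=2 HhSSCc=4 HhSScc=4 HhSsCc=8 HhSscc=8 HhssCc=4 Hhsscc=4 hhSSCc=2 hhSScc=2 hhSsCc=4 hhSscc=4 hhssCc=2 hhsscc=2
HHSSCc hits 2/64; gcd=2; 2÷2/64÷2 = 1/32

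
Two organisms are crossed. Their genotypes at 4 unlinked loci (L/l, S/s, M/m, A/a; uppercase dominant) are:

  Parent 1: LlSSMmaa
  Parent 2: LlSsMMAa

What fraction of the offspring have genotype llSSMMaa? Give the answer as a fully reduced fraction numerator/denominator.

LlSSMmaa gametes: LSMa×4, LSma×4, lSMa×4, lSma×4
LlSsMMAa gametes: LSMA×2, LSMa×2, LsMA×2, LsMa×2, lSMA×2, lSMa×2, lsMA×2, lsMa×2
LlSSMmaa×LlSsMMAa grid (16·16=256): LLSSMMAa=8 LLSSMMaa=8 LLSSMmAa=8 LLSSMmaa=8 LLSsMMAa=8 LLSsMMaa=8 LLSsMmAa=8 LLSsMmaa=8 LlSSMMAa=16 LlSSMMaa=16 LlSSMmAa=16 LlSSMmaa=16 LlSsMMAa=16 LlSsMMaa=16 LlSsMmAa=16 LlSsMmaa=16 llSSMMAa=8 llSSMMaa=8 llSSMmAa=8 llSSMmaa=8 llSsMMAa=8 llSsMMaa=8 llSsMmAa=8 llSsMmaa=8
llSSMMaa hits 8/256; gcd=8; 8÷8/256÷8 = 1/32

P(llSSMMaa) = 1/32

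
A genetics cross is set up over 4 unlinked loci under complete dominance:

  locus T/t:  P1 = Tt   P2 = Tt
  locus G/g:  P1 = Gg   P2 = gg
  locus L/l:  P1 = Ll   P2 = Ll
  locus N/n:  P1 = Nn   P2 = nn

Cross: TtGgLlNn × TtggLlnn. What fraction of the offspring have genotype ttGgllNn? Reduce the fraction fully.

P(ttGgllNn) = 1/64

TtGgLlNn gametes: TGLN×1, TGLn×1, TGlN×1, TGln×1, TgLN×1, TgLn×1, TglN×1, Tgln×1, tGLN×1, tGLn×1, tGlN×1, tGln×1, tgLN×1, tgLn×1, tglN×1, tgln×1
TtggLlnn gametes: TgLn×4, Tgln×4, tgLn×4, tgln×4
TtGgLlNn×TtggLlnn grid (16·16=256): TTGgLLNn=4 TTGgLLnn=4 TTGgLlNn=8 TTGgLlnn=8 TTGgllNn=4 TTGgllnn=4 TTggLLNn=4 TTggLLnn=4 TTggLlNn=8 TTggLlnn=8 TTggllNn=4 TTggllnn=4 TtGgLLNn=8 TtGgLLnn=8 TtGgLlNn=16 TtGgLlnn=16 TtGgllNn=8 TtGgllnn=8 TtggLLNn=8 TtggLLnn=8 TtggLlNn=16 TtggLlnn=16 TtggllNn=8 Ttggllnn=8 ttGgLLNn=4 ttGgLLnn=4 ttGgLlNn=8 ttGgLlnn=8 ttGgllNn=4 ttGgllnn=4 ttggLLNn=4 ttggLLnn=4 ttggLlNn=8 ttggLlnn=8 ttggllNn=4 ttggllnn=4
ttGgllNn hits 4/256; gcd=4; 4÷4/256÷4 = 1/64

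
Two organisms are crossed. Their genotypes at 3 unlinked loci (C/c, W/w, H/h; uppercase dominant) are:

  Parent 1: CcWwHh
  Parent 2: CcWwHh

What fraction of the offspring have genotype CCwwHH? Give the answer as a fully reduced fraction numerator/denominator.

P(CCwwHH) = 1/64

CcWwHh gametes: CWH×1, CWh×1, CwH×1, Cwh×1, cWH×1, cWh×1, cwH×1, cwh×1
CcWwHh gametes: CWH×1, CWh×1, CwH×1, Cwh×1, cWH×1, cWh×1, cwH×1, cwh×1
CcWwHh×CcWwHh grid (8·8=64): CCWWHH=1 CCWWHh=2 CCWWhh=1 CCWwHH=2 CCWwHh=4 CCWwhh=2 CCwwHH=1 CCwwHh=2 CCwwhh=1 CcWWHH=2 CcWWHh=4 CcWWhh=2 CcWwHH=4 CcWwHh=8 CcWwhh=4 CcwwHH=2 CcwwHh=4 Ccwwhh=2 ccWWHH=1 ccWWHh=2 ccWWhh=1 ccWwHH=2 ccWwHh=4 ccWwhh=2 ccwwHH=1 ccwwHh=2 ccwwhh=1
CCwwHH hits 1/64; gcd=1; 1÷1/64÷1 = 1/64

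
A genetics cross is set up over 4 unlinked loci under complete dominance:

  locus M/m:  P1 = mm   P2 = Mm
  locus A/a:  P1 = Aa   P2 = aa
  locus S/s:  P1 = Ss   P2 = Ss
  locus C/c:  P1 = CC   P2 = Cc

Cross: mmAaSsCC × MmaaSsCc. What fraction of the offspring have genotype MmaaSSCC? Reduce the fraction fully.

mmAaSsCC gametes: mASC×4, mAsC×4, maSC×4, masC×4
MmaaSsCc gametes: MaSC×2, MaSc×2, MasC×2, Masc×2, maSC×2, maSc×2, masC×2, masc×2
mmAaSsCC×MmaaSsCc grid (16·16=256): MmAaSSCC=8 MmAaSSCc=8 MmAaSsCC=16 MmAaSsCc=16 MmAassCC=8 MmAassCc=8 MmaaSSCC=8 MmaaSSCc=8 MmaaSsCC=16 MmaaSsCc=16 MmaassCC=8 MmaassCc=8 mmAaSSCC=8 mmAaSSCc=8 mmAaSsCC=16 mmAaSsCc=16 mmAassCC=8 mmAassCc=8 mmaaSSCC=8 mmaaSSCc=8 mmaaSsCC=16 mmaaSsCc=16 mmaassCC=8 mmaassCc=8
MmaaSSCC hits 8/256; gcd=8; 8÷8/256÷8 = 1/32

P(MmaaSSCC) = 1/32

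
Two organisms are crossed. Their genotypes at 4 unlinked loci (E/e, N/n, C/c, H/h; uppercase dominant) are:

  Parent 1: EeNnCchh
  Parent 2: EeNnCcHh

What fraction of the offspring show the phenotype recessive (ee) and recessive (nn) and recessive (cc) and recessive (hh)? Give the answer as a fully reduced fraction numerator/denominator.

EeNnCchh gametes: ENCh×2, ENch×2, EnCh×2, Ench×2, eNCh×2, eNch×2, enCh×2, ench×2
EeNnCcHh gametes: ENCH×1, ENCh×1, ENcH×1, ENch×1, EnCH×1, EnCh×1, EncH×1, Ench×1, eNCH×1, eNCh×1, eNcH×1, eNch×1, enCH×1, enCh×1, encH×1, ench×1
EeNnCchh×EeNnCcHh grid (16·16=256): EENNCCHh=2 EENNCChh=2 EENNCcHh=4 EENNCchh=4 EENNccHh=2 EENNcchh=2 EENnCCHh=4 EENnCChh=4 EENnCcHh=8 EENnCchh=8 EENnccHh=4 EENncchh=4 EEnnCCHh=2 EEnnCChh=2 EEnnCcHh=4 EEnnCchh=4 EEnnccHh=2 EEnncchh=2 EeNNCCHh=4 EeNNCChh=4 EeNNCcHh=8 EeNNCchh=8 EeNNccHh=4 EeNNcchh=4 EeNnCCHh=8 EeNnCChh=8 EeNnCcHh=16 EeNnCchh=16 EeNnccHh=8 EeNncchh=8 EennCCHh=4 EennCChh=4 EennCcHh=8 EennCchh=8 EennccHh=4 Eenncchh=4 eeNNCCHh=2 eeNNCChh=2 eeNNCcHh=4 eeNNCchh=4 eeNNccHh=2 eeNNcchh=2 eeNnCCHh=4 eeNnCChh=4 eeNnCcHh=8 eeNnCchh=8 eeNnccHh=4 eeNncchh=4 eennCCHh=2 eennCChh=2 eennCcHh=4 eennCchh=4 eennccHh=2 eenncchh=2
ee nn cc hh hits 2/256; gcd=2; 2÷2/256÷2 = 1/128

P(ee nn cc hh) = 1/128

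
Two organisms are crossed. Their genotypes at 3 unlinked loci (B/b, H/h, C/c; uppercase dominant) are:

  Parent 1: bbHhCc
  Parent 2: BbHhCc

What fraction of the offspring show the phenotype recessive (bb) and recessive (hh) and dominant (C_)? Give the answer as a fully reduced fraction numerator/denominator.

bbHhCc gametes: bHC×2, bHc×2, bhC×2, bhc×2
BbHhCc gametes: BHC×1, BHc×1, BhC×1, Bhc×1, bHC×1, bHc×1, bhC×1, bhc×1
bbHhCc×BbHhCc grid (8·8=64): BbHHCC=2 BbHHCc=4 BbHHcc=2 BbHhCC=4 BbHhCc=8 BbHhcc=4 BbhhCC=2 BbhhCc=4 Bbhhcc=2 bbHHCC=2 bbHHCc=4 bbHHcc=2 bbHhCC=4 bbHhCc=8 bbHhcc=4 bbhhCC=2 bbhhCc=4 bbhhcc=2
bb hh C_ hits 6/64; gcd=2; 6÷2/64÷2 = 3/32

P(bb hh C_) = 3/32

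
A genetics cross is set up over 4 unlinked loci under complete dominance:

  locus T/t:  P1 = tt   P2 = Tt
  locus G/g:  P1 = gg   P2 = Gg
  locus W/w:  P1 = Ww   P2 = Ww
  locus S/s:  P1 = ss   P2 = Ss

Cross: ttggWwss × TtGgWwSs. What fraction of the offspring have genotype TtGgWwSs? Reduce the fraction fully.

ttggWwss gametes: tgWs×8, tgws×8
TtGgWwSs gametes: TGWS×1, TGWs×1, TGwS×1, TGws×1, TgWS×1, TgWs×1, TgwS×1, Tgws×1, tGWS×1, tGWs×1, tGwS×1, tGws×1, tgWS×1, tgWs×1, tgwS×1, tgws×1
ttggWwss×TtGgWwSs grid (16·16=256): TtGgWWSs=8 TtGgWWss=8 TtGgWwSs=16 TtGgWwss=16 TtGgwwSs=8 TtGgwwss=8 TtggWWSs=8 TtggWWss=8 TtggWwSs=16 TtggWwss=16 TtggwwSs=8 Ttggwwss=8 ttGgWWSs=8 ttGgWWss=8 ttGgWwSs=16 ttGgWwss=16 ttGgwwSs=8 ttGgwwss=8 ttggWWSs=8 ttggWWss=8 ttggWwSs=16 ttggWwss=16 ttggwwSs=8 ttggwwss=8
TtGgWwSs hits 16/256; gcd=16; 16÷16/256÷16 = 1/16

P(TtGgWwSs) = 1/16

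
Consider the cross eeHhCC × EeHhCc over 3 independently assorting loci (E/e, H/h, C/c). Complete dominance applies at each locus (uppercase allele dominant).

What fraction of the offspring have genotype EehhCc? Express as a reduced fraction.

eeHhCC gametes: eHC×4, ehC×4
EeHhCc gametes: EHC×1, EHc×1, EhC×1, Ehc×1, eHC×1, eHc×1, ehC×1, ehc×1
eeHhCC×EeHhCc grid (8·8=64): EeHHCC=4 EeHHCc=4 EeHhCC=8 EeHhCc=8 EehhCC=4 EehhCc=4 eeHHCC=4 eeHHCc=4 eeHhCC=8 eeHhCc=8 eehhCC=4 eehhCc=4
EehhCc hits 4/64; gcd=4; 4÷4/64÷4 = 1/16

P(EehhCc) = 1/16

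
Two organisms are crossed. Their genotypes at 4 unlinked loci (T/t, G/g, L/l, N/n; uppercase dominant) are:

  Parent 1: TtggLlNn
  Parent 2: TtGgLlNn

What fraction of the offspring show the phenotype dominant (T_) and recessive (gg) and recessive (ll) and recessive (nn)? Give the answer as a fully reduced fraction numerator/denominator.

P(T_ gg ll nn) = 3/128

TtggLlNn gametes: TgLN×2, TgLn×2, TglN×2, Tgln×2, tgLN×2, tgLn×2, tglN×2, tgln×2
TtGgLlNn gametes: TGLN×1, TGLn×1, TGlN×1, TGln×1, TgLN×1, TgLn×1, TglN×1, Tgln×1, tGLN×1, tGLn×1, tGlN×1, tGln×1, tgLN×1, tgLn×1, tglN×1, tgln×1
TtggLlNn×TtGgLlNn grid (16·16=256): TTGgLLNN=2 TTGgLLNn=4 TTGgLLnn=2 TTGgLlNN=4 TTGgLlNn=8 TTGgLlnn=4 TTGgllNN=2 TTGgllNn=4 TTGgllnn=2 TTggLLNN=2 TTggLLNn=4 TTggLLnn=2 TTggLlNN=4 TTggLlNn=8 TTggLlnn=4 TTggllNN=2 TTggllNn=4 TTggllnn=2 TtGgLLNN=4 TtGgLLNn=8 TtGgLLnn=4 TtGgLlNN=8 TtGgLlNn=16 TtGgLlnn=8 TtGgllNN=4 TtGgllNn=8 TtGgllnn=4 TtggLLNN=4 TtggLLNn=8 TtggLLnn=4 TtggLlNN=8 TtggLlNn=16 TtggLlnn=8 TtggllNN=4 TtggllNn=8 Ttggllnn=4 ttGgLLNN=2 ttGgLLNn=4 ttGgLLnn=2 ttGgLlNN=4 ttGgLlNn=8 ttGgLlnn=4 ttGgllNN=2 ttGgllNn=4 ttGgllnn=2 ttggLLNN=2 ttggLLNn=4 ttggLLnn=2 ttggLlNN=4 ttggLlNn=8 ttggLlnn=4 ttggllNN=2 ttggllNn=4 ttggllnn=2
T_ gg ll nn hits 6/256; gcd=2; 6÷2/256÷2 = 3/128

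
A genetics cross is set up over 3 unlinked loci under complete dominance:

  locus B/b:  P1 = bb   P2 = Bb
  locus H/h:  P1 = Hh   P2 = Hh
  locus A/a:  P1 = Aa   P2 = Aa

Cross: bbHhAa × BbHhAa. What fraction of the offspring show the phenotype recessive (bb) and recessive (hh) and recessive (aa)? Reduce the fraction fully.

bbHhAa gametes: bHA×2, bHa×2, bhA×2, bha×2
BbHhAa gametes: BHA×1, BHa×1, BhA×1, Bha×1, bHA×1, bHa×1, bhA×1, bha×1
bbHhAa×BbHhAa grid (8·8=64): BbHHAA=2 BbHHAa=4 BbHHaa=2 BbHhAA=4 BbHhAa=8 BbHhaa=4 BbhhAA=2 BbhhAa=4 Bbhhaa=2 bbHHAA=2 bbHHAa=4 bbHHaa=2 bbHhAA=4 bbHhAa=8 bbHhaa=4 bbhhAA=2 bbhhAa=4 bbhhaa=2
bb hh aa hits 2/64; gcd=2; 2÷2/64÷2 = 1/32

P(bb hh aa) = 1/32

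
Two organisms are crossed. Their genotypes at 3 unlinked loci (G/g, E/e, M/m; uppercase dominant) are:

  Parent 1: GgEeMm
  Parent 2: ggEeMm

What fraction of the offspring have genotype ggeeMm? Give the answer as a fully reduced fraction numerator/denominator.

P(ggeeMm) = 1/16

GgEeMm gametes: GEM×1, GEm×1, GeM×1, Gem×1, gEM×1, gEm×1, geM×1, gem×1
ggEeMm gametes: gEM×2, gEm×2, geM×2, gem×2
GgEeMm×ggEeMm grid (8·8=64): GgEEMM=2 GgEEMm=4 GgEEmm=2 GgEeMM=4 GgEeMm=8 GgEemm=4 GgeeMM=2 GgeeMm=4 Ggeemm=2 ggEEMM=2 ggEEMm=4 ggEEmm=2 ggEeMM=4 ggEeMm=8 ggEemm=4 ggeeMM=2 ggeeMm=4 ggeemm=2
ggeeMm hits 4/64; gcd=4; 4÷4/64÷4 = 1/16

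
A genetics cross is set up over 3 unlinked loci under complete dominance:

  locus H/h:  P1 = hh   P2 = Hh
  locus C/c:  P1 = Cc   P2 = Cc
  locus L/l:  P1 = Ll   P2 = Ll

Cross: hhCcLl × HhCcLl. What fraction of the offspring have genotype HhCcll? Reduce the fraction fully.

hhCcLl gametes: hCL×2, hCl×2, hcL×2, hcl×2
HhCcLl gametes: HCL×1, HCl×1, HcL×1, Hcl×1, hCL×1, hCl×1, hcL×1, hcl×1
hhCcLl×HhCcLl grid (8·8=64): HhCCLL=2 HhCCLl=4 HhCCll=2 HhCcLL=4 HhCcLl=8 HhCcll=4 HhccLL=2 HhccLl=4 Hhccll=2 hhCCLL=2 hhCCLl=4 hhCCll=2 hhCcLL=4 hhCcLl=8 hhCcll=4 hhccLL=2 hhccLl=4 hhccll=2
HhCcll hits 4/64; gcd=4; 4÷4/64÷4 = 1/16

P(HhCcll) = 1/16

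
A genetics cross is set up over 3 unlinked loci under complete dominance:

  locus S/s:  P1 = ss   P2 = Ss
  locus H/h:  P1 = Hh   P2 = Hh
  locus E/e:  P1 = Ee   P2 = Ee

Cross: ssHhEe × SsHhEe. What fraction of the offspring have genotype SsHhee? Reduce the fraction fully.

P(SsHhee) = 1/16

ssHhEe gametes: sHE×2, sHe×2, shE×2, she×2
SsHhEe gametes: SHE×1, SHe×1, ShE×1, She×1, sHE×1, sHe×1, shE×1, she×1
ssHhEe×SsHhEe grid (8·8=64): SsHHEE=2 SsHHEe=4 SsHHee=2 SsHhEE=4 SsHhEe=8 SsHhee=4 SshhEE=2 SshhEe=4 Sshhee=2 ssHHEE=2 ssHHEe=4 ssHHee=2 ssHhEE=4 ssHhEe=8 ssHhee=4 sshhEE=2 sshhEe=4 sshhee=2
SsHhee hits 4/64; gcd=4; 4÷4/64÷4 = 1/16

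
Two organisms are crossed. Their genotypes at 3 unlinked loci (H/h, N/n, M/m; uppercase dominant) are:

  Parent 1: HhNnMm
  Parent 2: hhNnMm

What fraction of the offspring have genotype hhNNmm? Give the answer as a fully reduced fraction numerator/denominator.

HhNnMm gametes: HNM×1, HNm×1, HnM×1, Hnm×1, hNM×1, hNm×1, hnM×1, hnm×1
hhNnMm gametes: hNM×2, hNm×2, hnM×2, hnm×2
HhNnMm×hhNnMm grid (8·8=64): HhNNMM=2 HhNNMm=4 HhNNmm=2 HhNnMM=4 HhNnMm=8 HhNnmm=4 HhnnMM=2 HhnnMm=4 Hhnnmm=2 hhNNMM=2 hhNNMm=4 hhNNmm=2 hhNnMM=4 hhNnMm=8 hhNnmm=4 hhnnMM=2 hhnnMm=4 hhnnmm=2
hhNNmm hits 2/64; gcd=2; 2÷2/64÷2 = 1/32

P(hhNNmm) = 1/32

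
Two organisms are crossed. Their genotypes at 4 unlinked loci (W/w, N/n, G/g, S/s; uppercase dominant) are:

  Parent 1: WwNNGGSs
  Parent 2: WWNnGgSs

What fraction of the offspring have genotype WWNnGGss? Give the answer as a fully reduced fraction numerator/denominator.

WwNNGGSs gametes: WNGS×4, WNGs×4, wNGS×4, wNGs×4
WWNnGgSs gametes: WNGS×2, WNGs×2, WNgS×2, WNgs×2, WnGS×2, WnGs×2, WngS×2, Wngs×2
WwNNGGSs×WWNnGgSs grid (16·16=256): WWNNGGSS=8 WWNNGGSs=16 WWNNGGss=8 WWNNGgSS=8 WWNNGgSs=16 WWNNGgss=8 WWNnGGSS=8 WWNnGGSs=16 WWNnGGss=8 WWNnGgSS=8 WWNnGgSs=16 WWNnGgss=8 WwNNGGSS=8 WwNNGGSs=16 WwNNGGss=8 WwNNGgSS=8 WwNNGgSs=16 WwNNGgss=8 WwNnGGSS=8 WwNnGGSs=16 WwNnGGss=8 WwNnGgSS=8 WwNnGgSs=16 WwNnGgss=8
WWNnGGss hits 8/256; gcd=8; 8÷8/256÷8 = 1/32

P(WWNnGGss) = 1/32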